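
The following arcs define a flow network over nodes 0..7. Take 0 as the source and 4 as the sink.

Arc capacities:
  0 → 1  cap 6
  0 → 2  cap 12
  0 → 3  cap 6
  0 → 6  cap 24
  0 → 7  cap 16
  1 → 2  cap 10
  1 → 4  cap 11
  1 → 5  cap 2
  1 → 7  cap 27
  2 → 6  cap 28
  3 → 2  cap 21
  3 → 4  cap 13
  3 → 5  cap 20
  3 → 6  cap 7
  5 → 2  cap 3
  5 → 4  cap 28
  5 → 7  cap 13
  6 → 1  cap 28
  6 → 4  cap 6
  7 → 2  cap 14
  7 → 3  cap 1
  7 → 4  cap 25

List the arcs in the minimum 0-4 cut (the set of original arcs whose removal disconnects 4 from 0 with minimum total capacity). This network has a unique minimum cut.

augment #1: 0→1→4 push 6
augment #2: 0→3→4 push 6
augment #3: 0→6→4 push 6
augment #4: 0→7→4 push 16
augment #5: 0→6→1→4 push 5
augment #6: 0→6→1→5→4 push 2
augment #7: 0→6→1→7→4 push 9
augment #8: 0→6→1→7→3→4 push 1
max flow = 51; residual-reachable set from 0 gives S-side
cut edges (S→T): {(0,3), (1,4), (1,5), (6,4), (7,3), (7,4)} total cap 51

Min-cut arcs: {(0,3), (1,4), (1,5), (6,4), (7,3), (7,4)} (total capacity 51)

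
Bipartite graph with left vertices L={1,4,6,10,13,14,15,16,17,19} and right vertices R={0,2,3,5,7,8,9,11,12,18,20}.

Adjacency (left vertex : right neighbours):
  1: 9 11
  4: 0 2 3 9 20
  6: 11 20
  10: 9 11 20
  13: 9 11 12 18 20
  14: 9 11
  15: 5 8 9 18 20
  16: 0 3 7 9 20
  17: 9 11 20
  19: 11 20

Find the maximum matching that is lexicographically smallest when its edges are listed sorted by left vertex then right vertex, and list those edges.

Lex-smallest maximum matching: {(1,9), (4,0), (6,11), (10,20), (13,12), (15,5), (16,3)}

|M| = 7 (so the lex-smallest maximum matching has 7 edges)
process left vertices in ascending order; for each, take the smallest-labelled available neighbour that still permits 7 edges overall, or leave it unmatched if none does
lex-smallest matching: {1-9, 4-0, 6-11, 10-20, 13-12, 15-5, 16-3}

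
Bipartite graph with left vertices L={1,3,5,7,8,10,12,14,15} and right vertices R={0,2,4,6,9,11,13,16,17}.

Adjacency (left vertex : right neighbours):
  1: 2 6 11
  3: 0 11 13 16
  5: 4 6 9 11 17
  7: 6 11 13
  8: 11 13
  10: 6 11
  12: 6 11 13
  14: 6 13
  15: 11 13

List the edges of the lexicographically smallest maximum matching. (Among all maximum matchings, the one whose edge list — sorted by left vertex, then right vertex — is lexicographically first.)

|M| = 6 (so the lex-smallest maximum matching has 6 edges)
process left vertices in ascending order; for each, take the smallest-labelled available neighbour that still permits 6 edges overall, or leave it unmatched if none does
lex-smallest matching: {1-2, 3-0, 5-4, 7-6, 8-11, 12-13}

Lex-smallest maximum matching: {(1,2), (3,0), (5,4), (7,6), (8,11), (12,13)}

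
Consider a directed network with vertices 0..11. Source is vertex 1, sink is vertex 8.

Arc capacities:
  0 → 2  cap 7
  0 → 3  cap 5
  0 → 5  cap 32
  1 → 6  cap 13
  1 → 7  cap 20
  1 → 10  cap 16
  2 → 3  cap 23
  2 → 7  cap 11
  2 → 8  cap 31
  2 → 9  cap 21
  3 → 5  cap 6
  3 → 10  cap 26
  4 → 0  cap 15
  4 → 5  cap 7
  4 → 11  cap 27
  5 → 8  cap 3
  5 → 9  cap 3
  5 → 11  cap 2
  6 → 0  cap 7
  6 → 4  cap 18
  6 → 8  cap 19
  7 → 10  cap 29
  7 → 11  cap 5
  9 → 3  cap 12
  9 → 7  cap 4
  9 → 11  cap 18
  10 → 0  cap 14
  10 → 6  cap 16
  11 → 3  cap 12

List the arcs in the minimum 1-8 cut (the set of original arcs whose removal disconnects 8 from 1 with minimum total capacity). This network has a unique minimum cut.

Min-cut arcs: {(0,2), (5,8), (6,8)} (total capacity 29)

augment #1: 1→6→8 push 13
augment #2: 1→10→6→8 push 6
augment #3: 1→10→0→2→8 push 7
augment #4: 1→10→0→5→8 push 3
max flow = 29; residual-reachable set from 1 gives S-side
cut edges (S→T): {(0,2), (5,8), (6,8)} total cap 29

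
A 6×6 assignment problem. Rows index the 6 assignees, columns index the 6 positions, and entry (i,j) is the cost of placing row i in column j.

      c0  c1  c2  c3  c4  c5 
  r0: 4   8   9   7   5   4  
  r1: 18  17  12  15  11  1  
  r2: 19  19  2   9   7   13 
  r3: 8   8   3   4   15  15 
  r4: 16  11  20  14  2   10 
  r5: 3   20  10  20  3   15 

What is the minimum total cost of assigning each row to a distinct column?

optimal assignment: row0→col1 (cost 8), row1→col5 (cost 1), row2→col2 (cost 2), row3→col3 (cost 4), row4→col4 (cost 2), row5→col0 (cost 3)
total = 8 + 1 + 2 + 4 + 2 + 3 = 20

Minimum assignment cost: 20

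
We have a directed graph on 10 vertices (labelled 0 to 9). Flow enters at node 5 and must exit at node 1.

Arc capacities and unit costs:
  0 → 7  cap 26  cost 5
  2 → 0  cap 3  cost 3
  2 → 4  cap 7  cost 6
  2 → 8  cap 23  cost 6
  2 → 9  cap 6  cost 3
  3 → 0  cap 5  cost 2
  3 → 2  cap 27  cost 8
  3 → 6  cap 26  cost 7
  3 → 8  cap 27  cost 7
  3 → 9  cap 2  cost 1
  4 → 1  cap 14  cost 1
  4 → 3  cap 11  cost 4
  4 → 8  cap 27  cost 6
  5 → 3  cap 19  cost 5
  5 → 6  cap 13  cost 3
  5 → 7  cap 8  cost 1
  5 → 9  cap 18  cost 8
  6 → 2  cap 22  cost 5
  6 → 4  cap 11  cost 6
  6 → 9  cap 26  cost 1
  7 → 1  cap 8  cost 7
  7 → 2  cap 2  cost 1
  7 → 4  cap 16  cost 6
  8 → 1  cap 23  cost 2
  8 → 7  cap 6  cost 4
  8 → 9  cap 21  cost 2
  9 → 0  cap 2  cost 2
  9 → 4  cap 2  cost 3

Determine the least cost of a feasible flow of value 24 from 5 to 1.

shortest-cost path #1: 5→7→1 push 8 @ unit cost 8 (adds 64)
shortest-cost path #2: 5→6→9→4→1 push 2 @ unit cost 8 (adds 16)
shortest-cost path #3: 5→6→4→1 push 11 @ unit cost 10 (adds 110)
shortest-cost path #4: 5→3→8→1 push 3 @ unit cost 14 (adds 42)
total cost = 232

Minimum cost for 24 units: 232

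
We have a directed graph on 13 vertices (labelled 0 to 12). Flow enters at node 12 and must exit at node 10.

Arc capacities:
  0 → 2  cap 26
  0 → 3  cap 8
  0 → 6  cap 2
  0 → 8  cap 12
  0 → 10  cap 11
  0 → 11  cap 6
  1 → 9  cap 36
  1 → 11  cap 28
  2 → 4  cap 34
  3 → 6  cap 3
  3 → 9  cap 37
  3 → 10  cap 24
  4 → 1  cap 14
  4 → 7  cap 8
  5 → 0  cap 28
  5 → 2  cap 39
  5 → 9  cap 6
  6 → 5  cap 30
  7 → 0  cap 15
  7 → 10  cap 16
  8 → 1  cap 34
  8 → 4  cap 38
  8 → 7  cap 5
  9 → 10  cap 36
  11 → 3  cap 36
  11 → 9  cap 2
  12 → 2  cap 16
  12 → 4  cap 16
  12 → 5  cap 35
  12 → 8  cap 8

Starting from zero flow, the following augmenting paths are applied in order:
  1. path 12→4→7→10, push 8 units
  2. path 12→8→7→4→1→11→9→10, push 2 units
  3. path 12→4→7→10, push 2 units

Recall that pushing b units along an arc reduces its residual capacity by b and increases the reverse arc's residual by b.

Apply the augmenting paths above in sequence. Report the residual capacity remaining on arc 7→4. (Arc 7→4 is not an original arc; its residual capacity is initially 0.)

after path 1 (12→4→7→10, push 8): res(7,4)=8
after path 2 (12→8→7→4→1→11→9→10, push 2): res(7,4)=6
after path 3 (12→4→7→10, push 2): res(7,4)=8

Residual capacity of (7,4): 8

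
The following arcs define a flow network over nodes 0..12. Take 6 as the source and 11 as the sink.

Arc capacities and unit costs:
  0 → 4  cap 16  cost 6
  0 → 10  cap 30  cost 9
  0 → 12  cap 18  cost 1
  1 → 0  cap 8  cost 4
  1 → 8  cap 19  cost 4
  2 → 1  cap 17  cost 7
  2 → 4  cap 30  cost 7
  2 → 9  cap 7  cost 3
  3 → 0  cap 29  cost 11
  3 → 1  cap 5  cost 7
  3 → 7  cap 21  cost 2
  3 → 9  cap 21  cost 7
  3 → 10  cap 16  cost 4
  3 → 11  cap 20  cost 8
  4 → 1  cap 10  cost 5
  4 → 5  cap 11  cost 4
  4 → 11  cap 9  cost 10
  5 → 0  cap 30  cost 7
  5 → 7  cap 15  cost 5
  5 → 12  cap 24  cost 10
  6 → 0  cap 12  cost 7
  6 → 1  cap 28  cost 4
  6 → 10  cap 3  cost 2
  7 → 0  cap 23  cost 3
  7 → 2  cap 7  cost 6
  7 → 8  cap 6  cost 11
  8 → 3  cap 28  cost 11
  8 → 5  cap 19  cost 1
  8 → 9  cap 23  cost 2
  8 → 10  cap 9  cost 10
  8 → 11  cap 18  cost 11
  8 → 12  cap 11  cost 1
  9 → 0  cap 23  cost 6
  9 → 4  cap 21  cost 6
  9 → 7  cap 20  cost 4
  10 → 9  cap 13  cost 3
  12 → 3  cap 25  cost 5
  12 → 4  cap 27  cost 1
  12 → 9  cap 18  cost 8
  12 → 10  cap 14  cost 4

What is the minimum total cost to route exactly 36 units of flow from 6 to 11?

shortest-cost path #1: 6→1→8→11 push 18 @ unit cost 19 (adds 342)
shortest-cost path #2: 6→0→12→4→11 push 9 @ unit cost 19 (adds 171)
shortest-cost path #3: 6→0→12→3→11 push 3 @ unit cost 21 (adds 63)
shortest-cost path #4: 6→1→8→12→3→11 push 1 @ unit cost 22 (adds 22)
shortest-cost path #5: 6→1→0→12→3→11 push 5 @ unit cost 22 (adds 110)
total cost = 708

Minimum cost for 36 units: 708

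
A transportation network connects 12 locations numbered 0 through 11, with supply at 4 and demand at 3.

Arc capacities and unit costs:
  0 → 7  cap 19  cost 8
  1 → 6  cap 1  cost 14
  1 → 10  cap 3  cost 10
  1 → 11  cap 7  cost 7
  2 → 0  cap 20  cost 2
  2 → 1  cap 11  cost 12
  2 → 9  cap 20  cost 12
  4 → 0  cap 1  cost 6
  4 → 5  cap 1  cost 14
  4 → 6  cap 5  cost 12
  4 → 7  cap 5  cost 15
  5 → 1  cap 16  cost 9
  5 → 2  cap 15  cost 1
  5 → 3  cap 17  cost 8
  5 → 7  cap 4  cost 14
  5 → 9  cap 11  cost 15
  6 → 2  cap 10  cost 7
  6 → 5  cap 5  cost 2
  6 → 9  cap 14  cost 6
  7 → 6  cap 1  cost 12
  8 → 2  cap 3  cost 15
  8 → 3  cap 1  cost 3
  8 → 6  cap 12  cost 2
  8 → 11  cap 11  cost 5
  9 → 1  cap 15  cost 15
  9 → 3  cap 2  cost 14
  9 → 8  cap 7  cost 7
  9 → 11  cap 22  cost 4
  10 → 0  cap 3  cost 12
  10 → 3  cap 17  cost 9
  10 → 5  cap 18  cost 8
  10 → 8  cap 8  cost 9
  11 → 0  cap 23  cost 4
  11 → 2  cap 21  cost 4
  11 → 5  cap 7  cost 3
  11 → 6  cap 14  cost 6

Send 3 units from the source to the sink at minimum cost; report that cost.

shortest-cost path #1: 4→5→3 push 1 @ unit cost 22 (adds 22)
shortest-cost path #2: 4→6→5→3 push 2 @ unit cost 22 (adds 44)
total cost = 66

Minimum cost for 3 units: 66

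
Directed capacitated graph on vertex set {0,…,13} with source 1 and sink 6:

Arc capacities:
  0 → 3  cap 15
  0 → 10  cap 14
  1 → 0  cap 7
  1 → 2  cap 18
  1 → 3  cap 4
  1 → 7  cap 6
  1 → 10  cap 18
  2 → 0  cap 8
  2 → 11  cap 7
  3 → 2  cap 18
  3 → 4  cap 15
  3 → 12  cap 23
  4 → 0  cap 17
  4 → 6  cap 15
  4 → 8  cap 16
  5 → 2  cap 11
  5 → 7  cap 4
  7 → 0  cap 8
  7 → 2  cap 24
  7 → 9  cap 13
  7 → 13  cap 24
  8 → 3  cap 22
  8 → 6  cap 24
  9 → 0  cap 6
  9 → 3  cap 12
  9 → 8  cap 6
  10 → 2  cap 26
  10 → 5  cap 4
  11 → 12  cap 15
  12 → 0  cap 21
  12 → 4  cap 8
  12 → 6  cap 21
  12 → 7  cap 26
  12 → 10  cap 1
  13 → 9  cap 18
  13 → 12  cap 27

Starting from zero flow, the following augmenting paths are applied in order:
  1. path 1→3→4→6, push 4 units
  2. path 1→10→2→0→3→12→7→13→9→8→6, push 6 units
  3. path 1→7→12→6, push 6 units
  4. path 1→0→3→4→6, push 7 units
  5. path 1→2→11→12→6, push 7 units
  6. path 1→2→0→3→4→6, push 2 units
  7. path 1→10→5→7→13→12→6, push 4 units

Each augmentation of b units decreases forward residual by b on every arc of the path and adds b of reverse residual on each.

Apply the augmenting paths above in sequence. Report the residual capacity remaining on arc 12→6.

after path 1 (1→3→4→6, push 4): res(12,6)=21
after path 2 (1→10→2→0→3→12→7→13→9→8→6, push 6): res(12,6)=21
after path 3 (1→7→12→6, push 6): res(12,6)=15
after path 4 (1→0→3→4→6, push 7): res(12,6)=15
after path 5 (1→2→11→12→6, push 7): res(12,6)=8
after path 6 (1→2→0→3→4→6, push 2): res(12,6)=8
after path 7 (1→10→5→7→13→12→6, push 4): res(12,6)=4

Residual capacity of (12,6): 4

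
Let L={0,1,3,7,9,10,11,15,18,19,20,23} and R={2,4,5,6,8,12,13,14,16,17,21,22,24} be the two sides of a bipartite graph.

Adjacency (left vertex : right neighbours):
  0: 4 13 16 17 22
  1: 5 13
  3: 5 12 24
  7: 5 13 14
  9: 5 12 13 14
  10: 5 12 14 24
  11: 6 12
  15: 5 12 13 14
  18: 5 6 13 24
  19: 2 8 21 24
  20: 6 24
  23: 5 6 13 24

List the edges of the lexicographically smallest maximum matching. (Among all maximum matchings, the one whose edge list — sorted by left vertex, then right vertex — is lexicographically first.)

Lex-smallest maximum matching: {(0,4), (1,5), (3,12), (7,13), (9,14), (10,24), (11,6), (19,2)}

|M| = 8 (so the lex-smallest maximum matching has 8 edges)
process left vertices in ascending order; for each, take the smallest-labelled available neighbour that still permits 8 edges overall, or leave it unmatched if none does
lex-smallest matching: {0-4, 1-5, 3-12, 7-13, 9-14, 10-24, 11-6, 19-2}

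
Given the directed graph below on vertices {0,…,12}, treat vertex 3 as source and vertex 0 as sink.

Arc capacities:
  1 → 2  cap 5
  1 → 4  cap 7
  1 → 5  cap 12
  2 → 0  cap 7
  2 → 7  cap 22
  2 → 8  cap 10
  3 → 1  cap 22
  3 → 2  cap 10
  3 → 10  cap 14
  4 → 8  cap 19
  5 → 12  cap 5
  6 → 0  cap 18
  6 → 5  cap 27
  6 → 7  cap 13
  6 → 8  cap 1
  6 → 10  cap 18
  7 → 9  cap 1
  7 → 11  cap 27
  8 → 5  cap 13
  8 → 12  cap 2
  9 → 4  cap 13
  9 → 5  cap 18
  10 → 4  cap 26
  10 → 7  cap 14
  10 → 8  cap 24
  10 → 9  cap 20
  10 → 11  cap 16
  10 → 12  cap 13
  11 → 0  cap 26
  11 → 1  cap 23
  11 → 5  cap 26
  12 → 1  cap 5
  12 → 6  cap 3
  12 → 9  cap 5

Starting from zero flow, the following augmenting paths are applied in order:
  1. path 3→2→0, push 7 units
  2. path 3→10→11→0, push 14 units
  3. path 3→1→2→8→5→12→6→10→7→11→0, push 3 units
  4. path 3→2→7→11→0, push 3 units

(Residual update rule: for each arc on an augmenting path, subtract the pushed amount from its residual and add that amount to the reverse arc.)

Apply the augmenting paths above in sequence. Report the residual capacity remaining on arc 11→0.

Residual capacity of (11,0): 6

after path 1 (3→2→0, push 7): res(11,0)=26
after path 2 (3→10→11→0, push 14): res(11,0)=12
after path 3 (3→1→2→8→5→12→6→10→7→11→0, push 3): res(11,0)=9
after path 4 (3→2→7→11→0, push 3): res(11,0)=6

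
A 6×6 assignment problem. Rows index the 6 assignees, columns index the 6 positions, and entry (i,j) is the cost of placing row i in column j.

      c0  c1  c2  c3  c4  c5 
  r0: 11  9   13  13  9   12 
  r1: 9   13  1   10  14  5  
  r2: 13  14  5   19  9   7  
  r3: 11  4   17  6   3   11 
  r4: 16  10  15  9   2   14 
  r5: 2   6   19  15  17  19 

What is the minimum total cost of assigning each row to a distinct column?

Minimum assignment cost: 27

optimal assignment: row0→col1 (cost 9), row1→col2 (cost 1), row2→col5 (cost 7), row3→col3 (cost 6), row4→col4 (cost 2), row5→col0 (cost 2)
total = 9 + 1 + 7 + 6 + 2 + 2 = 27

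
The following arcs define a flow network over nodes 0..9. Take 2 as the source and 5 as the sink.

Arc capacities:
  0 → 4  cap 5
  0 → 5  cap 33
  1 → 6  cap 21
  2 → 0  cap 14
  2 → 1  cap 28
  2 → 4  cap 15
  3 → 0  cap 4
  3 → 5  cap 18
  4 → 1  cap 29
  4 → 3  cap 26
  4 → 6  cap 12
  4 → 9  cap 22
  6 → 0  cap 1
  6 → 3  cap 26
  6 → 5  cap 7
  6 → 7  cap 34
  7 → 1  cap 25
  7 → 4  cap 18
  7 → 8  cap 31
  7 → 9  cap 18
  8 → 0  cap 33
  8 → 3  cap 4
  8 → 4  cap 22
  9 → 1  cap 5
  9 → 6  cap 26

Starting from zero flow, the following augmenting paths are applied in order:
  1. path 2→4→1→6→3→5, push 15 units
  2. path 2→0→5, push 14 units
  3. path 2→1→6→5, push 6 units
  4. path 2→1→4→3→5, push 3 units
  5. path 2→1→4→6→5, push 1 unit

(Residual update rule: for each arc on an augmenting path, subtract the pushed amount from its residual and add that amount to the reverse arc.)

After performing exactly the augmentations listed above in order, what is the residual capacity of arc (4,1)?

after path 1 (2→4→1→6→3→5, push 15): res(4,1)=14
after path 2 (2→0→5, push 14): res(4,1)=14
after path 3 (2→1→6→5, push 6): res(4,1)=14
after path 4 (2→1→4→3→5, push 3): res(4,1)=17
after path 5 (2→1→4→6→5, push 1): res(4,1)=18

Residual capacity of (4,1): 18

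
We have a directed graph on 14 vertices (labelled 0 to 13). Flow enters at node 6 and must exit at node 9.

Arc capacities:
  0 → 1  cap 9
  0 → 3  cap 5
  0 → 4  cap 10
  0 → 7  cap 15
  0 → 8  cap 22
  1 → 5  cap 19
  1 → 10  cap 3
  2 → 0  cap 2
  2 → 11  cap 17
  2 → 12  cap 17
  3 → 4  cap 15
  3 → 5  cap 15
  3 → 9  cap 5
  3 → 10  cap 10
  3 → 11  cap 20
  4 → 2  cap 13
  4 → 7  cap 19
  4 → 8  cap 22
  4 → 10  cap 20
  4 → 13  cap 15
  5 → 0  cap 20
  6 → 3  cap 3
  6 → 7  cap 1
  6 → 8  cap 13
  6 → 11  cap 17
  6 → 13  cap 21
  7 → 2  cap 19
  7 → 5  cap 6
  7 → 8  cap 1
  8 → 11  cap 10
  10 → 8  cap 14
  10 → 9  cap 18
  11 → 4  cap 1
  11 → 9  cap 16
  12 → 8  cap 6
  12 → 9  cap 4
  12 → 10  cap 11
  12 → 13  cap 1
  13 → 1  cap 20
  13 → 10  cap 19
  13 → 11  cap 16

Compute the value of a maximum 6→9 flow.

augment #1: 6→3→9 bottleneck 3, total now 3
augment #2: 6→11→9 bottleneck 16, total now 19
augment #3: 6→13→10→9 bottleneck 18, total now 37
augment #4: 6→7→2→12→9 bottleneck 1, total now 38
augment #5: 6→11→4→2→12→9 bottleneck 1, total now 39
augment #6: 6→13→1→5→0→3→9 bottleneck 2, total now 41
augment #7: 6→13→1→5→0→4→2→12→9 bottleneck 1, total now 42

Maximum flow value: 42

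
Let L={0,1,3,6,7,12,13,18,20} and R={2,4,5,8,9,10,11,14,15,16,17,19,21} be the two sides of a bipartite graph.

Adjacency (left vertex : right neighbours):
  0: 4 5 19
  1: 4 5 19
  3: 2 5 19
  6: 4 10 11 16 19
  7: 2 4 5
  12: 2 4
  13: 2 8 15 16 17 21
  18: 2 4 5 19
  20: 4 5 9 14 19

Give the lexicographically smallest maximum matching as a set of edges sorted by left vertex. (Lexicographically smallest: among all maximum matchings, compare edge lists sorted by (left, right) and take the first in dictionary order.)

Lex-smallest maximum matching: {(0,4), (1,5), (3,2), (6,10), (13,8), (18,19), (20,9)}

|M| = 7 (so the lex-smallest maximum matching has 7 edges)
process left vertices in ascending order; for each, take the smallest-labelled available neighbour that still permits 7 edges overall, or leave it unmatched if none does
lex-smallest matching: {0-4, 1-5, 3-2, 6-10, 13-8, 18-19, 20-9}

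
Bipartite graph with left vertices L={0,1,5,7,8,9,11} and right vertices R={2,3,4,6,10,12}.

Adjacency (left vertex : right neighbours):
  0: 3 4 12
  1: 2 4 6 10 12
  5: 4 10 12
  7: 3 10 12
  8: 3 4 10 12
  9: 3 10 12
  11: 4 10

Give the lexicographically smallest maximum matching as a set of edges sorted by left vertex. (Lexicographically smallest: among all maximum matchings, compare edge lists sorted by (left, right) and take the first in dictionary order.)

|M| = 5 (so the lex-smallest maximum matching has 5 edges)
process left vertices in ascending order; for each, take the smallest-labelled available neighbour that still permits 5 edges overall, or leave it unmatched if none does
lex-smallest matching: {0-3, 1-2, 5-4, 7-10, 8-12}

Lex-smallest maximum matching: {(0,3), (1,2), (5,4), (7,10), (8,12)}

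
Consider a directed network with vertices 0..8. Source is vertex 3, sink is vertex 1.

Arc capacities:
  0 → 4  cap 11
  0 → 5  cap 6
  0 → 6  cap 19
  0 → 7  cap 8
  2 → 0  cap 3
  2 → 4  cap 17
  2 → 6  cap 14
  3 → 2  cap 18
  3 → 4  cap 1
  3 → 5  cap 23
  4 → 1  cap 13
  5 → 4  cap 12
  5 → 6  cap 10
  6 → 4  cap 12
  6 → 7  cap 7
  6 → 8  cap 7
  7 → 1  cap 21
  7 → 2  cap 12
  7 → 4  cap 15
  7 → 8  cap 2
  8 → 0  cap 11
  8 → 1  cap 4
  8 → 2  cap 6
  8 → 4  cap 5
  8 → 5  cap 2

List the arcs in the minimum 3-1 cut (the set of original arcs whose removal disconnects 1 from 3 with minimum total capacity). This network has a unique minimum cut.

augment #1: 3→4→1 push 1
augment #2: 3→2→4→1 push 12
augment #3: 3→2→0→7→1 push 3
augment #4: 3→2→6→7→1 push 3
augment #5: 3→5→6→7→1 push 4
augment #6: 3→5→6→8→1 push 4
augment #7: 3→5→6→8→0→7→1 push 2
augment #8: 3→5→4→2→6→8→0→7→1 push 1
max flow = 30; residual-reachable set from 3 gives S-side
cut edges (S→T): {(2,0), (4,1), (6,7), (6,8)} total cap 30

Min-cut arcs: {(2,0), (4,1), (6,7), (6,8)} (total capacity 30)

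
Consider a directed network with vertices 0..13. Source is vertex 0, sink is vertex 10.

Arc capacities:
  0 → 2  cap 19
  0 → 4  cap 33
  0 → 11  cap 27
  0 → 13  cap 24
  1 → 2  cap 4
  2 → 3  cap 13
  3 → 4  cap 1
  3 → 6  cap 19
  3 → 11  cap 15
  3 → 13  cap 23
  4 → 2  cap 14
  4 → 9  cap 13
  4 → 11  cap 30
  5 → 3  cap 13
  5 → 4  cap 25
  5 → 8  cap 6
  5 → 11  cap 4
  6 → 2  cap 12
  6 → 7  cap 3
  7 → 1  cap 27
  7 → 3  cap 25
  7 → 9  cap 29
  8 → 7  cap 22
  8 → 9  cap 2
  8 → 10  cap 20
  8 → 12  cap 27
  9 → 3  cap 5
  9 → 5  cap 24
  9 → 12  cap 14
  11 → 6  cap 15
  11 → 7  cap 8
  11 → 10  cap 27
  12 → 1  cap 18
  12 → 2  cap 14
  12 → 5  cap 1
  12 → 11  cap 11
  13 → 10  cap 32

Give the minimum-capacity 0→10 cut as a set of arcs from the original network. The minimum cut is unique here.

augment #1: 0→11→10 push 27
augment #2: 0→13→10 push 24
augment #3: 0→2→3→13→10 push 8
augment #4: 0→4→9→5→8→10 push 6
max flow = 65; residual-reachable set from 0 gives S-side
cut edges (S→T): {(5,8), (11,10), (13,10)} total cap 65

Min-cut arcs: {(5,8), (11,10), (13,10)} (total capacity 65)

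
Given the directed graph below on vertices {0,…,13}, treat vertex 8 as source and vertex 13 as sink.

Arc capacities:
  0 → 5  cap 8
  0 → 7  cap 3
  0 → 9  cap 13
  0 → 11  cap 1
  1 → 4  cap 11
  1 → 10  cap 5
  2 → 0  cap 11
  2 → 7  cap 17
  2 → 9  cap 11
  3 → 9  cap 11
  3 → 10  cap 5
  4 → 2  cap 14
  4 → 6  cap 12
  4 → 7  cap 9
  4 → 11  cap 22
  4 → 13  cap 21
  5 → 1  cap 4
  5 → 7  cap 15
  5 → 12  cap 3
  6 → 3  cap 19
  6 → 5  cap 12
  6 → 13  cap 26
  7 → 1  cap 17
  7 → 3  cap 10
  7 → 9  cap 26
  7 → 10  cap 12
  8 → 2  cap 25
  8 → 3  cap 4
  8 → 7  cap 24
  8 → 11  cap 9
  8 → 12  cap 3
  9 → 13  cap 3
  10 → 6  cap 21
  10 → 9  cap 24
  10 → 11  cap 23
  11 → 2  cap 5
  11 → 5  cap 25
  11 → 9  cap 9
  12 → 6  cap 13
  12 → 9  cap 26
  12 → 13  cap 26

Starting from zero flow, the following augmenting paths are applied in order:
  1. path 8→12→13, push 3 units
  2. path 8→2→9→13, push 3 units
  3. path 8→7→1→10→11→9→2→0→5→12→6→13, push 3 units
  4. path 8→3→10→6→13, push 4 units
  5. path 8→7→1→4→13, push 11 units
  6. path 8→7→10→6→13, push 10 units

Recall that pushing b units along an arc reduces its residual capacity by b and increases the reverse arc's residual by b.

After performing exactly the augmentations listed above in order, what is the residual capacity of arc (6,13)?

Residual capacity of (6,13): 9

after path 1 (8→12→13, push 3): res(6,13)=26
after path 2 (8→2→9→13, push 3): res(6,13)=26
after path 3 (8→7→1→10→11→9→2→0→5→12→6→13, push 3): res(6,13)=23
after path 4 (8→3→10→6→13, push 4): res(6,13)=19
after path 5 (8→7→1→4→13, push 11): res(6,13)=19
after path 6 (8→7→10→6→13, push 10): res(6,13)=9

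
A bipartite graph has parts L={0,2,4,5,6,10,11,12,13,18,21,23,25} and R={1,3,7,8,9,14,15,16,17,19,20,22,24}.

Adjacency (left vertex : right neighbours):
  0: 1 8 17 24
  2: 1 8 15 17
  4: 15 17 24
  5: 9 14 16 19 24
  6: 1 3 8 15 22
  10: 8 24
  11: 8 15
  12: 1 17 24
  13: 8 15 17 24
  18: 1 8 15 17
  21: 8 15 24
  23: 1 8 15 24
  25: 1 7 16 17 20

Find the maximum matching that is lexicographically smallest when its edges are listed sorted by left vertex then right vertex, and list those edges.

Lex-smallest maximum matching: {(0,1), (2,8), (4,15), (5,9), (6,3), (10,24), (12,17), (25,7)}

|M| = 8 (so the lex-smallest maximum matching has 8 edges)
process left vertices in ascending order; for each, take the smallest-labelled available neighbour that still permits 8 edges overall, or leave it unmatched if none does
lex-smallest matching: {0-1, 2-8, 4-15, 5-9, 6-3, 10-24, 12-17, 25-7}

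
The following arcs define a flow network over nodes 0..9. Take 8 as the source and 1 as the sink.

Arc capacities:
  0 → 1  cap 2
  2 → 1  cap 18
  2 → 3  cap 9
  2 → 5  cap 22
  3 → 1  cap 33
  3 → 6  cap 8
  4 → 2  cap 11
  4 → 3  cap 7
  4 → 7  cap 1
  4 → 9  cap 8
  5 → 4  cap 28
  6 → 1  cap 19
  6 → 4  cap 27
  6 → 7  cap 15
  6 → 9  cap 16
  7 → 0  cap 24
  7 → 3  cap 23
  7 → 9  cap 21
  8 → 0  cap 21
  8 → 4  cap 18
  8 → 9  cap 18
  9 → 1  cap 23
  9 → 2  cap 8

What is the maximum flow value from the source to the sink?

augment #1: 8→0→1 bottleneck 2, total now 2
augment #2: 8→9→1 bottleneck 18, total now 20
augment #3: 8→4→2→1 bottleneck 11, total now 31
augment #4: 8→4→3→1 bottleneck 7, total now 38

Maximum flow value: 38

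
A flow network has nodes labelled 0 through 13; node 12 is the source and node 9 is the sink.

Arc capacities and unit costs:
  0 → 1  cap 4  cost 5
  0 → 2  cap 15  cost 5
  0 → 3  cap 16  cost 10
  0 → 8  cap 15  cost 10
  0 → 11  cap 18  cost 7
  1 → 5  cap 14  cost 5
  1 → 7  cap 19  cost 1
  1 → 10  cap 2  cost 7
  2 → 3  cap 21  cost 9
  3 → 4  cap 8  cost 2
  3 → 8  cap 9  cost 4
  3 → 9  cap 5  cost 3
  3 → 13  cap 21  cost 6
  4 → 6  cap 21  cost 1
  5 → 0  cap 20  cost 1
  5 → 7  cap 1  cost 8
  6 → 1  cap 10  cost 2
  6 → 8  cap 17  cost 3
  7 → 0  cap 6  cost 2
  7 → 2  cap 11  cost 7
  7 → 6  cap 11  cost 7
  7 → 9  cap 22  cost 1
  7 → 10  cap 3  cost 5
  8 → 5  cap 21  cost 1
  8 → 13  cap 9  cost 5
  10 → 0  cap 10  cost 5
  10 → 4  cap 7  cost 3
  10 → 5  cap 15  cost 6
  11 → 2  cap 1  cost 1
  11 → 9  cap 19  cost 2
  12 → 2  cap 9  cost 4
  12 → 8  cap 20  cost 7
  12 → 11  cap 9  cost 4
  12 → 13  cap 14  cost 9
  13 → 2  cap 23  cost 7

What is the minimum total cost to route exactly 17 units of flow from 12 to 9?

shortest-cost path #1: 12→11→9 push 9 @ unit cost 6 (adds 54)
shortest-cost path #2: 12→2→3→9 push 5 @ unit cost 16 (adds 80)
shortest-cost path #3: 12→8→5→0→1→7→9 push 3 @ unit cost 16 (adds 48)
total cost = 182

Minimum cost for 17 units: 182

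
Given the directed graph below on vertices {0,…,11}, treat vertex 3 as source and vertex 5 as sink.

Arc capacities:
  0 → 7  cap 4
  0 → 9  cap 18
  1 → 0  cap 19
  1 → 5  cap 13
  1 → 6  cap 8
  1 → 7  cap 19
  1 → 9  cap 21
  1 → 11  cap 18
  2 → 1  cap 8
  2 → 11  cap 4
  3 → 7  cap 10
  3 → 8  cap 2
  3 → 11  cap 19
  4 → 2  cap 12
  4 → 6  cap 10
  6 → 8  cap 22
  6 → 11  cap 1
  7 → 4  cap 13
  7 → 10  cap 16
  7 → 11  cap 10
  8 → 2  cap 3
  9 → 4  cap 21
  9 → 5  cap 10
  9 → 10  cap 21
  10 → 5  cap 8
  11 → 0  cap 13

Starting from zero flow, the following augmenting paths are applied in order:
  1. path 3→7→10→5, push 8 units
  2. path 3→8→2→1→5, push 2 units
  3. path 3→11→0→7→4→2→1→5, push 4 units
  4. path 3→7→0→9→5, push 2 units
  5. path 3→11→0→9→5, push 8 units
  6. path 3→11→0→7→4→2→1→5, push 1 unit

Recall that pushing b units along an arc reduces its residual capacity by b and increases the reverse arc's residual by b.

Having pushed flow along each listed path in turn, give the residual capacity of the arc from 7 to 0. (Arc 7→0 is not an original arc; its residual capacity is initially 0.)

Residual capacity of (7,0): 3

after path 1 (3→7→10→5, push 8): res(7,0)=0
after path 2 (3→8→2→1→5, push 2): res(7,0)=0
after path 3 (3→11→0→7→4→2→1→5, push 4): res(7,0)=4
after path 4 (3→7→0→9→5, push 2): res(7,0)=2
after path 5 (3→11→0→9→5, push 8): res(7,0)=2
after path 6 (3→11→0→7→4→2→1→5, push 1): res(7,0)=3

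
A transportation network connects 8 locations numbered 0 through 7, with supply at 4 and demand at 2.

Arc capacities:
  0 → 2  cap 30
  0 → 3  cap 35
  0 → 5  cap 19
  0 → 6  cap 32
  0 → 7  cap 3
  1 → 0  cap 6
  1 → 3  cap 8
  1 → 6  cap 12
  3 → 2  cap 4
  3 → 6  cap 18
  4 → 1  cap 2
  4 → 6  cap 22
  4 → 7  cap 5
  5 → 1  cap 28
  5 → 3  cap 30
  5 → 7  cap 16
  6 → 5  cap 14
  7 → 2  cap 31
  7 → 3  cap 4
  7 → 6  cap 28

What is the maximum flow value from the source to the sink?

augment #1: 4→7→2 bottleneck 5, total now 5
augment #2: 4→1→0→2 bottleneck 2, total now 7
augment #3: 4→6→5→3→2 bottleneck 4, total now 11
augment #4: 4→6→5→7→2 bottleneck 10, total now 21

Maximum flow value: 21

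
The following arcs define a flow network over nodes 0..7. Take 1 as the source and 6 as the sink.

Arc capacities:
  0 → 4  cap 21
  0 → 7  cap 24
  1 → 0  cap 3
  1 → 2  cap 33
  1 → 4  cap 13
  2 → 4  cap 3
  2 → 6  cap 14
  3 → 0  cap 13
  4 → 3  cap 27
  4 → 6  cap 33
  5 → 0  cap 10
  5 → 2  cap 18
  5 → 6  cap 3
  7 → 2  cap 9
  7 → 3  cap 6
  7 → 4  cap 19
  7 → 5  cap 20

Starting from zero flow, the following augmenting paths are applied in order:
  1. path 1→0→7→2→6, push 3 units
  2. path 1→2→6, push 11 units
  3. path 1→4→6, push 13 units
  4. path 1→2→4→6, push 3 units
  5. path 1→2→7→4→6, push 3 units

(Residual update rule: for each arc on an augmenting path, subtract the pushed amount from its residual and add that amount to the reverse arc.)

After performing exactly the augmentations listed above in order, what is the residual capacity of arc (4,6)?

Residual capacity of (4,6): 14

after path 1 (1→0→7→2→6, push 3): res(4,6)=33
after path 2 (1→2→6, push 11): res(4,6)=33
after path 3 (1→4→6, push 13): res(4,6)=20
after path 4 (1→2→4→6, push 3): res(4,6)=17
after path 5 (1→2→7→4→6, push 3): res(4,6)=14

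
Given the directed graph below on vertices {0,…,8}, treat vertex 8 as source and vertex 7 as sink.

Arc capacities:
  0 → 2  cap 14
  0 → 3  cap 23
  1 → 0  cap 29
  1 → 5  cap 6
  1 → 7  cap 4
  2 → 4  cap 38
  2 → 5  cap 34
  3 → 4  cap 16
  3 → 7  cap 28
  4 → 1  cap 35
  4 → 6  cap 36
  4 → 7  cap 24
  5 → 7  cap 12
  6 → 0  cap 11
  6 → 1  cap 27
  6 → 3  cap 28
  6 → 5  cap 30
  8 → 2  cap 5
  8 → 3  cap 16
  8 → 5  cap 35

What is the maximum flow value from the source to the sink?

Maximum flow value: 33

augment #1: 8→3→7 bottleneck 16, total now 16
augment #2: 8→5→7 bottleneck 12, total now 28
augment #3: 8→2→4→7 bottleneck 5, total now 33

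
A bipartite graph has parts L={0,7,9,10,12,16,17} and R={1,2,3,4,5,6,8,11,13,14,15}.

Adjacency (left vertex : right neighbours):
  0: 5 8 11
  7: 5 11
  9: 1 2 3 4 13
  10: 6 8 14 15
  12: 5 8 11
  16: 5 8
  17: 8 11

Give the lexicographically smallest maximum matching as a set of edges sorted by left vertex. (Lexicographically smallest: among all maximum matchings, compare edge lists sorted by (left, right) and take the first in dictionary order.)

Lex-smallest maximum matching: {(0,5), (7,11), (9,1), (10,6), (12,8)}

|M| = 5 (so the lex-smallest maximum matching has 5 edges)
process left vertices in ascending order; for each, take the smallest-labelled available neighbour that still permits 5 edges overall, or leave it unmatched if none does
lex-smallest matching: {0-5, 7-11, 9-1, 10-6, 12-8}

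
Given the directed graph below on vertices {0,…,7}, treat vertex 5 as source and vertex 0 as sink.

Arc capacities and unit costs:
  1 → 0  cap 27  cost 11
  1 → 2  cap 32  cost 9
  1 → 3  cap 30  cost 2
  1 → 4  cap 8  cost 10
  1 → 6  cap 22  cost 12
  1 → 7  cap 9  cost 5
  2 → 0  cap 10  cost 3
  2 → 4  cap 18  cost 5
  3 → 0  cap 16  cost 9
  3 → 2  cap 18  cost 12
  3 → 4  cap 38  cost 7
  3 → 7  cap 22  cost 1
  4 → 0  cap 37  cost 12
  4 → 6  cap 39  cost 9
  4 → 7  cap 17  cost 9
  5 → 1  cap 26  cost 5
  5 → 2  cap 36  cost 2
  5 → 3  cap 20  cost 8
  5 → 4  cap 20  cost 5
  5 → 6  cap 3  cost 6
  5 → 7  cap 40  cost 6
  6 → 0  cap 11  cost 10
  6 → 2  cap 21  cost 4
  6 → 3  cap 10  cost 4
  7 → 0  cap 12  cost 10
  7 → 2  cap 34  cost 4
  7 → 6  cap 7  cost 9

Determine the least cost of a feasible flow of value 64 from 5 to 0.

Minimum cost for 64 units: 927

shortest-cost path #1: 5→2→0 push 10 @ unit cost 5 (adds 50)
shortest-cost path #2: 5→6→0 push 3 @ unit cost 16 (adds 48)
shortest-cost path #3: 5→7→0 push 12 @ unit cost 16 (adds 192)
shortest-cost path #4: 5→1→0 push 26 @ unit cost 16 (adds 416)
shortest-cost path #5: 5→3→0 push 13 @ unit cost 17 (adds 221)
total cost = 927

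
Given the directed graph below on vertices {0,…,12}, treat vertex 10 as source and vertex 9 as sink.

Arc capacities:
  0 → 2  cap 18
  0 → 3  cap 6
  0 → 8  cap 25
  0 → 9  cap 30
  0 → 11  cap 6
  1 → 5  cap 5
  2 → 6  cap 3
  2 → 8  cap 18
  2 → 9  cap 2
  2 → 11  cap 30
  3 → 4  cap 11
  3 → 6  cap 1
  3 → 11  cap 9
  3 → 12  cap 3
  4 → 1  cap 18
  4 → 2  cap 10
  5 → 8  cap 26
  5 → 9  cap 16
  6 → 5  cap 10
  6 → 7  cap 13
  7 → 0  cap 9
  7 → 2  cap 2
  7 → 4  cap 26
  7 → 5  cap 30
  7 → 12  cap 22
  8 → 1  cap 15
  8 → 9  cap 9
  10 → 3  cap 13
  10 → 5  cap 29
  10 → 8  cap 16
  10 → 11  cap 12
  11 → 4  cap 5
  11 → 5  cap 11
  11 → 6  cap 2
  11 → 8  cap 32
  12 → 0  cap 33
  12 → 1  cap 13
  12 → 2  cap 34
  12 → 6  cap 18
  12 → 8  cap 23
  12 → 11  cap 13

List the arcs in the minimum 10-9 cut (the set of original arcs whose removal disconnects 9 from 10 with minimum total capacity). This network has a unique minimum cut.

Min-cut arcs: {(2,6), (2,9), (3,6), (3,12), (5,9), (8,9), (11,6)} (total capacity 36)

augment #1: 10→5→9 push 16
augment #2: 10→8→9 push 9
augment #3: 10→3→4→2→9 push 2
augment #4: 10→3→12→0→9 push 3
augment #5: 10→3→6→7→0→9 push 1
augment #6: 10→11→6→7→0→9 push 2
augment #7: 10→3→4→2→6→7→0→9 push 3
max flow = 36; residual-reachable set from 10 gives S-side
cut edges (S→T): {(2,6), (2,9), (3,6), (3,12), (5,9), (8,9), (11,6)} total cap 36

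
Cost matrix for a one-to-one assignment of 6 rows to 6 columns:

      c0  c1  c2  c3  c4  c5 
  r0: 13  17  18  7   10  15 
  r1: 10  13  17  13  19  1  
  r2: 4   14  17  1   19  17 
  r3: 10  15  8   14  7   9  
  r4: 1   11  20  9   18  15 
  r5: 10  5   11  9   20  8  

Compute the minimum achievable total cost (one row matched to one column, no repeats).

optimal assignment: row0→col4 (cost 10), row1→col5 (cost 1), row2→col3 (cost 1), row3→col2 (cost 8), row4→col0 (cost 1), row5→col1 (cost 5)
total = 10 + 1 + 1 + 8 + 1 + 5 = 26

Minimum assignment cost: 26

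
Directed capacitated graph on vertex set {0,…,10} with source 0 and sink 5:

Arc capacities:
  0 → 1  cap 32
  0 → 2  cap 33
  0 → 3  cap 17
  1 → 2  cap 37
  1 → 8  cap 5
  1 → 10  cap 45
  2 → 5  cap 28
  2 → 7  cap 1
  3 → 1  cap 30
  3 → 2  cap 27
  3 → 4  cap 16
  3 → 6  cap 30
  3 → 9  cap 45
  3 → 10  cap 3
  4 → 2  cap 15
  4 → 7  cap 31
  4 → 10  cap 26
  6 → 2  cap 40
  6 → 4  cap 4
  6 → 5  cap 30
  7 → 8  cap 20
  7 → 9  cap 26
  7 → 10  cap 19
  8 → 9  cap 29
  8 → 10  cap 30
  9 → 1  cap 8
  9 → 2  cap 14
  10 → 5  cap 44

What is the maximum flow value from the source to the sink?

Maximum flow value: 78

augment #1: 0→2→5 bottleneck 28, total now 28
augment #2: 0→1→10→5 bottleneck 32, total now 60
augment #3: 0→3→6→5 bottleneck 17, total now 77
augment #4: 0→2→7→10→5 bottleneck 1, total now 78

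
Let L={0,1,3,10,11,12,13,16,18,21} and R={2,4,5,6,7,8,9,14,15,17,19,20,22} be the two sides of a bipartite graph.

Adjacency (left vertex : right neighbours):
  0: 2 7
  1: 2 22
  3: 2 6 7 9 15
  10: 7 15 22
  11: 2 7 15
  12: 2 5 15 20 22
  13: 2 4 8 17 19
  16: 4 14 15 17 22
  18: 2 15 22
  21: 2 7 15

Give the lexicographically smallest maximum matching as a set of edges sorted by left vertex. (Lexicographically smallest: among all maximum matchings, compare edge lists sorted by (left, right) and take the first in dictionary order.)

Lex-smallest maximum matching: {(0,2), (1,22), (3,6), (10,7), (11,15), (12,5), (13,4), (16,14)}

|M| = 8 (so the lex-smallest maximum matching has 8 edges)
process left vertices in ascending order; for each, take the smallest-labelled available neighbour that still permits 8 edges overall, or leave it unmatched if none does
lex-smallest matching: {0-2, 1-22, 3-6, 10-7, 11-15, 12-5, 13-4, 16-14}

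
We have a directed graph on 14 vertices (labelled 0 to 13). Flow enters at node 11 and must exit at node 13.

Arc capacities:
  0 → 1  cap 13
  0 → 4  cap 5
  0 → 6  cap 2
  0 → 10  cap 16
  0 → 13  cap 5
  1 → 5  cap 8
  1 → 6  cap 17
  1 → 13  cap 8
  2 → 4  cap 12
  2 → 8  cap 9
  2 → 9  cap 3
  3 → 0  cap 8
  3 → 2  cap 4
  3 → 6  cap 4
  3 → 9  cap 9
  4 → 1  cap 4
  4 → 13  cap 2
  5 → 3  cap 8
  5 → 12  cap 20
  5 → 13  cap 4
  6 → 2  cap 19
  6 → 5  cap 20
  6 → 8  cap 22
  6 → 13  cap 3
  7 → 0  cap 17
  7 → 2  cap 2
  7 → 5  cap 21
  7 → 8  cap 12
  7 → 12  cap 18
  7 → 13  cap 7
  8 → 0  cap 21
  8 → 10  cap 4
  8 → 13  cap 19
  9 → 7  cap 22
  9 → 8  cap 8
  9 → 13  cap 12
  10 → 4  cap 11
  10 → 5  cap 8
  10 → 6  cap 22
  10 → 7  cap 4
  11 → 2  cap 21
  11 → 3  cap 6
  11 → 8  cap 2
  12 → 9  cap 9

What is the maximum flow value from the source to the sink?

Maximum flow value: 26

augment #1: 11→8→13 bottleneck 2, total now 2
augment #2: 11→2→4→13 bottleneck 2, total now 4
augment #3: 11→2→8→13 bottleneck 9, total now 13
augment #4: 11→2→9→13 bottleneck 3, total now 16
augment #5: 11→3→0→13 bottleneck 5, total now 21
augment #6: 11→3→6→13 bottleneck 1, total now 22
augment #7: 11→2→4→1→13 bottleneck 4, total now 26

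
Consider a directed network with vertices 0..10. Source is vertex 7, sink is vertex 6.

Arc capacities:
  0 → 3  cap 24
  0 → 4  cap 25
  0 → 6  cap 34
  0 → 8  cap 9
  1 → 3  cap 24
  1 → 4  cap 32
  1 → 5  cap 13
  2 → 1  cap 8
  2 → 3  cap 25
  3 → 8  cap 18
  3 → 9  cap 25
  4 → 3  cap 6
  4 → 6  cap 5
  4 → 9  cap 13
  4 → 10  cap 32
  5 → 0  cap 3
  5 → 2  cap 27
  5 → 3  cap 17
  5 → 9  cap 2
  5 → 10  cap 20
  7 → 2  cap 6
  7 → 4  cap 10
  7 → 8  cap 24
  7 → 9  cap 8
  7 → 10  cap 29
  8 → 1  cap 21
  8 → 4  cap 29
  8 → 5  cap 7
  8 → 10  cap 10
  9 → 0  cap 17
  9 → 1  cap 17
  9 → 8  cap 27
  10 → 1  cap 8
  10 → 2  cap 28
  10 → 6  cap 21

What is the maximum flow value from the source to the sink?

Maximum flow value: 46

augment #1: 7→4→6 bottleneck 5, total now 5
augment #2: 7→10→6 bottleneck 21, total now 26
augment #3: 7→9→0→6 bottleneck 8, total now 34
augment #4: 7→4→9→0→6 bottleneck 5, total now 39
augment #5: 7→8→5→0→6 bottleneck 3, total now 42
augment #6: 7→2→3→9→0→6 bottleneck 4, total now 46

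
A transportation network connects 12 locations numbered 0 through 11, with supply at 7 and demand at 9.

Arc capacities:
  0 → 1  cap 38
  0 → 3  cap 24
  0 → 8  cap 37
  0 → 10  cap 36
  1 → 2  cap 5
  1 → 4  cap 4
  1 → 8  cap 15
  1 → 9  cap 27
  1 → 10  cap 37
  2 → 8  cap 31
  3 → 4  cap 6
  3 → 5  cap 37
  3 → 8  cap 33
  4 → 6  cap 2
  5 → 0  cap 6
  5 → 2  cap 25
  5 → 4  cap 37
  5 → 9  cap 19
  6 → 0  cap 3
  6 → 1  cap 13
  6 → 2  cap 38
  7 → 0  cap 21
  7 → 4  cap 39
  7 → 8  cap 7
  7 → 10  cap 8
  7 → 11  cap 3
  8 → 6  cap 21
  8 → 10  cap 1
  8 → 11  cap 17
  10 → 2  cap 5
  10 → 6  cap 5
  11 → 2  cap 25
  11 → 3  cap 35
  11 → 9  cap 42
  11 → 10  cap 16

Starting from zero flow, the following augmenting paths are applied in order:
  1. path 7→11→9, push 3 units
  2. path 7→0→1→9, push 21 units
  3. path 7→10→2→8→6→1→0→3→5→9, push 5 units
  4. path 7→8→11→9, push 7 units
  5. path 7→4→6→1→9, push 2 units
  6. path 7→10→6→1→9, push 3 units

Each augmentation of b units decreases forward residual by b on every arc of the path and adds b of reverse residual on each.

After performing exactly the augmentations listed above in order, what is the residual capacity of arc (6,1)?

after path 1 (7→11→9, push 3): res(6,1)=13
after path 2 (7→0→1→9, push 21): res(6,1)=13
after path 3 (7→10→2→8→6→1→0→3→5→9, push 5): res(6,1)=8
after path 4 (7→8→11→9, push 7): res(6,1)=8
after path 5 (7→4→6→1→9, push 2): res(6,1)=6
after path 6 (7→10→6→1→9, push 3): res(6,1)=3

Residual capacity of (6,1): 3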